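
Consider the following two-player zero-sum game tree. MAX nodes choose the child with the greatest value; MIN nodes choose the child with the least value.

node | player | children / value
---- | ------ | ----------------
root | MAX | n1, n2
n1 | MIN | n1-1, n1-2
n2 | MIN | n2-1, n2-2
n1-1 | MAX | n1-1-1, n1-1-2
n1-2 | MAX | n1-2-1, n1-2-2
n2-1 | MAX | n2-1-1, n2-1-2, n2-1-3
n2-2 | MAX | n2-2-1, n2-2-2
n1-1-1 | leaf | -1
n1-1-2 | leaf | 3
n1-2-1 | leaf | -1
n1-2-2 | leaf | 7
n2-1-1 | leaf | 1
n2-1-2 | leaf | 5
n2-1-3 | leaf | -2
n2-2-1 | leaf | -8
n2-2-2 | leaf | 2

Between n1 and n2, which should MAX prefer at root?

n1

n1-1 (MAX): max(-1, 3) = 3
n1-2 (MAX): max(-1, 7) = 7
n1 (MIN): min(3, 7) = 3
n2-1 (MAX): max(1, 5, -2) = 5
n2-2 (MAX): max(-8, 2) = 2
n2 (MIN): min(5, 2) = 2
MAX prefers the higher value; n1=3, n2=2. n1 is better since 3 > 2.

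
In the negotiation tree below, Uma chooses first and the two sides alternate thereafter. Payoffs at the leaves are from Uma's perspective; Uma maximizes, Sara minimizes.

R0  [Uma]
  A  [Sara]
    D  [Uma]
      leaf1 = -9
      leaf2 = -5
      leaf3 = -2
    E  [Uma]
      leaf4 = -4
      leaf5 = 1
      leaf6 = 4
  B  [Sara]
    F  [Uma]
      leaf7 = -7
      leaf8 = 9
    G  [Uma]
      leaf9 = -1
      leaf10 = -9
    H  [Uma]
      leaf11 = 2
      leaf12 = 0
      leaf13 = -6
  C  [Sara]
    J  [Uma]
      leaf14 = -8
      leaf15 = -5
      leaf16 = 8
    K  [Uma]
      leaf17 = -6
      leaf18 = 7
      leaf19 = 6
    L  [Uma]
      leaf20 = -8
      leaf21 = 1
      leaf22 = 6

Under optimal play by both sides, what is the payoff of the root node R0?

6

D (Uma): max(-9, -5, -2) = -2
E (Uma): max(-4, 1, 4) = 4
A (Sara): min(-2, 4) = -2
F (Uma): max(-7, 9) = 9
G (Uma): max(-1, -9) = -1
H (Uma): max(2, 0, -6) = 2
B (Sara): min(9, -1, 2) = -1
J (Uma): max(-8, -5, 8) = 8
K (Uma): max(-6, 7, 6) = 7
L (Uma): max(-8, 1, 6) = 6
C (Sara): min(8, 7, 6) = 6
R0 (Uma): max(-2, -1, 6) = 6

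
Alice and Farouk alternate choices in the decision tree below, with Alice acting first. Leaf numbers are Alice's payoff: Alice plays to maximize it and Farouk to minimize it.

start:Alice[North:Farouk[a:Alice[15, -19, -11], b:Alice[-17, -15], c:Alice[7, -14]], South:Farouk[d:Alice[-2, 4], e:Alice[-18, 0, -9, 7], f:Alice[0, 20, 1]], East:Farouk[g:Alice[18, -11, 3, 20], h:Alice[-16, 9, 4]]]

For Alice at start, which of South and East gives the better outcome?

d (Alice): max(-2, 4) = 4
e (Alice): max(-18, 0, -9, 7) = 7
f (Alice): max(0, 20, 1) = 20
South (Farouk): min(4, 7, 20) = 4
g (Alice): max(18, -11, 3, 20) = 20
h (Alice): max(-16, 9, 4) = 9
East (Farouk): min(20, 9) = 9
Alice prefers the higher value; South=4, East=9. East is better since 9 > 4.

East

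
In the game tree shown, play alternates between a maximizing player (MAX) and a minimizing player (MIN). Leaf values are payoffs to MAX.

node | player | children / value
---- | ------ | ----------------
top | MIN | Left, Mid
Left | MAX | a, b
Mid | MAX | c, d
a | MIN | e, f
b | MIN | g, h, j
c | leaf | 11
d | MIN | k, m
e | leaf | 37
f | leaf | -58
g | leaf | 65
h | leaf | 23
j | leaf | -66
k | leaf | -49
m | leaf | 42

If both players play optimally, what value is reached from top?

a (MIN): min(37, -58) = -58
b (MIN): min(65, 23, -66) = -66
Left (MAX): max(-58, -66) = -58
d (MIN): min(-49, 42) = -49
Mid (MAX): max(11, -49) = 11
top (MIN): min(-58, 11) = -58

-58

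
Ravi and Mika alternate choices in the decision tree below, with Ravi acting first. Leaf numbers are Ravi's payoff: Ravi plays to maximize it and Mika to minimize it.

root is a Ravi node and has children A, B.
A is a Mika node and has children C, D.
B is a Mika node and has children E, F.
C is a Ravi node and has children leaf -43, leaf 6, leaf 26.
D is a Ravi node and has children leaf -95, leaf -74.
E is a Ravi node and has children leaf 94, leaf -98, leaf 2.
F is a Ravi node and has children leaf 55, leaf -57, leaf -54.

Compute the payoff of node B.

E (Ravi): max(94, -98, 2) = 94
F (Ravi): max(55, -57, -54) = 55
B (Mika): min(94, 55) = 55

55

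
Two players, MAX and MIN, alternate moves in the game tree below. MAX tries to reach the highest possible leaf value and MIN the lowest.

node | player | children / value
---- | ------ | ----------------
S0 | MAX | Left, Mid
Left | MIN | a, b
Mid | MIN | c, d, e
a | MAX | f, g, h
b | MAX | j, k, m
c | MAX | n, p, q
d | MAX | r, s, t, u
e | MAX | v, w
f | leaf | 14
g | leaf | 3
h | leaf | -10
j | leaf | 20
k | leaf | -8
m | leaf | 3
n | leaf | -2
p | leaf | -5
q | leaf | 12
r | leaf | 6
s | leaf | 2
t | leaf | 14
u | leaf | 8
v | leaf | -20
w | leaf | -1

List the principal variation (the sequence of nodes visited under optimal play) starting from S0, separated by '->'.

S0 -> Left -> a -> f

a (MAX): max(14, 3, -10) = 14
b (MAX): max(20, -8, 3) = 20
Left (MIN): min(14, 20) = 14
c (MAX): max(-2, -5, 12) = 12
d (MAX): max(6, 2, 14, 8) = 14
e (MAX): max(-20, -1) = -1
Mid (MIN): min(12, 14, -1) = -1
S0 (MAX): max(14, -1) = 14
At S0, MAX picks Left (highest: 14).
At Left, MIN picks a (lowest: 14).
At a, MAX picks f (highest: 14).
Terminal value 14.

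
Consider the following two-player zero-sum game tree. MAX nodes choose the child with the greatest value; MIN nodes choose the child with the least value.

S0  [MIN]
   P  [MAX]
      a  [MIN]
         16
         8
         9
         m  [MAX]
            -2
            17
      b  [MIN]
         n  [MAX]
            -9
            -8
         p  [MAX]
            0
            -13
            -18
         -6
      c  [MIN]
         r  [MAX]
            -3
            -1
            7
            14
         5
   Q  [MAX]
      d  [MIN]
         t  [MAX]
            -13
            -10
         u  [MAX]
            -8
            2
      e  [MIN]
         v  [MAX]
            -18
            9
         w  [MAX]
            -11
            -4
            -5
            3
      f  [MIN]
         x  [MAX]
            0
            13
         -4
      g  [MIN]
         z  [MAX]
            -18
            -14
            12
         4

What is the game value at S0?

m (MAX): max(-2, 17) = 17
a (MIN): min(16, 8, 9, 17) = 8
n (MAX): max(-9, -8) = -8
p (MAX): max(0, -13, -18) = 0
b (MIN): min(-8, 0, -6) = -8
r (MAX): max(-3, -1, 7, 14) = 14
c (MIN): min(14, 5) = 5
P (MAX): max(8, -8, 5) = 8
t (MAX): max(-13, -10) = -10
u (MAX): max(-8, 2) = 2
d (MIN): min(-10, 2) = -10
v (MAX): max(-18, 9) = 9
w (MAX): max(-11, -4, -5, 3) = 3
e (MIN): min(9, 3) = 3
x (MAX): max(0, 13) = 13
f (MIN): min(13, -4) = -4
z (MAX): max(-18, -14, 12) = 12
g (MIN): min(12, 4) = 4
Q (MAX): max(-10, 3, -4, 4) = 4
S0 (MIN): min(8, 4) = 4

4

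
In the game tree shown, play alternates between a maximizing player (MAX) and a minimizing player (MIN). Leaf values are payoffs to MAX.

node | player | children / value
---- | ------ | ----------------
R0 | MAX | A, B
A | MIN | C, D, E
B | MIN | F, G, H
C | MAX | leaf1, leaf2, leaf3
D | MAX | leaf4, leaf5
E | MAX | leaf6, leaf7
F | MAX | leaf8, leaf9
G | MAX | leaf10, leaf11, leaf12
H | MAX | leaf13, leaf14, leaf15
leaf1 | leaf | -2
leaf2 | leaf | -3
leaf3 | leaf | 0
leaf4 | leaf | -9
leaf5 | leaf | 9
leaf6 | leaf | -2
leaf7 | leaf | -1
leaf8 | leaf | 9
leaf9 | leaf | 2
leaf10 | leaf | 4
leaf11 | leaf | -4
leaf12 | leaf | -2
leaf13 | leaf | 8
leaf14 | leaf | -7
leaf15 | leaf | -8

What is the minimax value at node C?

C (MAX): max(-2, -3, 0) = 0

0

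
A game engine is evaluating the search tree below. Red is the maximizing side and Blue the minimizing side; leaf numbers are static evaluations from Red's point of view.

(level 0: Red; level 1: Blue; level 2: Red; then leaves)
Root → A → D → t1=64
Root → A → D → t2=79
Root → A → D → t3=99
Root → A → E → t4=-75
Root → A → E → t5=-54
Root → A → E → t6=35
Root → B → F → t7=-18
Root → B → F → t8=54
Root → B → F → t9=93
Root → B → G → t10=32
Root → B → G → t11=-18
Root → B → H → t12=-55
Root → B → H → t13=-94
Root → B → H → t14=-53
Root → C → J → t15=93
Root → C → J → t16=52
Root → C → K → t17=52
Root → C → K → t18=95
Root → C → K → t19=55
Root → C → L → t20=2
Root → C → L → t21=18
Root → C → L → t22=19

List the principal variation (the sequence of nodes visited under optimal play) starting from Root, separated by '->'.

Root -> A -> E -> t6

D (Red): max(64, 79, 99) = 99
E (Red): max(-75, -54, 35) = 35
A (Blue): min(99, 35) = 35
F (Red): max(-18, 54, 93) = 93
G (Red): max(32, -18) = 32
H (Red): max(-55, -94, -53) = -53
B (Blue): min(93, 32, -53) = -53
J (Red): max(93, 52) = 93
K (Red): max(52, 95, 55) = 95
L (Red): max(2, 18, 19) = 19
C (Blue): min(93, 95, 19) = 19
Root (Red): max(35, -53, 19) = 35
At Root, Red picks A (highest: 35).
At A, Blue picks E (lowest: 35).
At E, Red picks t6 (highest: 35).
Terminal value 35.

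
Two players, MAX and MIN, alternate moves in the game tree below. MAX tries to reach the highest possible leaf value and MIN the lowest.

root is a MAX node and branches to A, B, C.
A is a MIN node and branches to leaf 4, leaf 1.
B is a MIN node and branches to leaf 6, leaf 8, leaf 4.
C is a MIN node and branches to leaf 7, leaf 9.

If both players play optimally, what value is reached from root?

A (MIN): min(4, 1) = 1
B (MIN): min(6, 8, 4) = 4
C (MIN): min(7, 9) = 7
root (MAX): max(1, 4, 7) = 7

7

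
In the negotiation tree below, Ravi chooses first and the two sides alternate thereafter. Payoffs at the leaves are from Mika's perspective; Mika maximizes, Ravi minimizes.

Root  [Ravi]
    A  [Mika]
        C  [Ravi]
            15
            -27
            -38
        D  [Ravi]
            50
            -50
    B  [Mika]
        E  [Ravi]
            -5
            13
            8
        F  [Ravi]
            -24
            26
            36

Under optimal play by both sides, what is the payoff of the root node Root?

C (Ravi): min(15, -27, -38) = -38
D (Ravi): min(50, -50) = -50
A (Mika): max(-38, -50) = -38
E (Ravi): min(-5, 13, 8) = -5
F (Ravi): min(-24, 26, 36) = -24
B (Mika): max(-5, -24) = -5
Root (Ravi): min(-38, -5) = -38

-38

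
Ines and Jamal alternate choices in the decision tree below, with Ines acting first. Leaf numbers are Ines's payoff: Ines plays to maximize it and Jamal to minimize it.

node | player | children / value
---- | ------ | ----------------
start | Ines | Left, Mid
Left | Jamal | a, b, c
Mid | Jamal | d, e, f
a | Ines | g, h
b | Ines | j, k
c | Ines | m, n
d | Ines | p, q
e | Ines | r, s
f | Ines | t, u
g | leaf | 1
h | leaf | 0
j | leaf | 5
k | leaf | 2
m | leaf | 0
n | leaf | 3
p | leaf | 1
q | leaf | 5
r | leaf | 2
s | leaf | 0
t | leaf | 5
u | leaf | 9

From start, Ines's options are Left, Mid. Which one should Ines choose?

a (Ines): max(1, 0) = 1
b (Ines): max(5, 2) = 5
c (Ines): max(0, 3) = 3
Left (Jamal): min(1, 5, 3) = 1
d (Ines): max(1, 5) = 5
e (Ines): max(2, 0) = 2
f (Ines): max(5, 9) = 9
Mid (Jamal): min(5, 2, 9) = 2
start (Ines): max(1, 2) = 2
Ines at start wants the highest of {Left=1, Mid=2}, so chooses Mid.

Mid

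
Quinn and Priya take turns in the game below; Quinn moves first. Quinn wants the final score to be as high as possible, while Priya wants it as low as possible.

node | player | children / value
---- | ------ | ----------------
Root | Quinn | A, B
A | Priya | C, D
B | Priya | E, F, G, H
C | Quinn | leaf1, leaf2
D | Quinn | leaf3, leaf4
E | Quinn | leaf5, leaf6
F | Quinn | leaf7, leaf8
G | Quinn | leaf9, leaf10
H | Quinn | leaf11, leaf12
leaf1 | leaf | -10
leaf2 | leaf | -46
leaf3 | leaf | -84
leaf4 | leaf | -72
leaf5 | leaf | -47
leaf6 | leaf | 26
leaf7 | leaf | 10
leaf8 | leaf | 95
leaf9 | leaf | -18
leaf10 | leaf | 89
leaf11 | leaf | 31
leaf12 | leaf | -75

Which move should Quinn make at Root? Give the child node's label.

B

C (Quinn): max(-10, -46) = -10
D (Quinn): max(-84, -72) = -72
A (Priya): min(-10, -72) = -72
E (Quinn): max(-47, 26) = 26
F (Quinn): max(10, 95) = 95
G (Quinn): max(-18, 89) = 89
H (Quinn): max(31, -75) = 31
B (Priya): min(26, 95, 89, 31) = 26
Root (Quinn): max(-72, 26) = 26
Quinn at Root wants the highest of {A=-72, B=26}, so chooses B.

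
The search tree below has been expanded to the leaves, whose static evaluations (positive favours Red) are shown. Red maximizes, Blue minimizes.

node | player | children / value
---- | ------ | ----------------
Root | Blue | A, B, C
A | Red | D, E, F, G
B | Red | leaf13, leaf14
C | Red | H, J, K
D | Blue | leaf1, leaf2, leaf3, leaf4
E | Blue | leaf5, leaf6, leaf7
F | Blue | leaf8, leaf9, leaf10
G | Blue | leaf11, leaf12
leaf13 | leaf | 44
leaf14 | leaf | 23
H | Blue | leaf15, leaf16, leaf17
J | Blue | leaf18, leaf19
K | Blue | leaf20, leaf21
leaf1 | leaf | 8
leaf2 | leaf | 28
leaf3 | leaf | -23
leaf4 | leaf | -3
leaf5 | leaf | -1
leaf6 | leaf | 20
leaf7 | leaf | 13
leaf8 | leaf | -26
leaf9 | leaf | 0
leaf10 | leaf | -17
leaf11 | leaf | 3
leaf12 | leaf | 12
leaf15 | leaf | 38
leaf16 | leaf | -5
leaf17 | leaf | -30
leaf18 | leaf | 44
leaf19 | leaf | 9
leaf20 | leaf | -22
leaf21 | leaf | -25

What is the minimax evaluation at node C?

9

H (Blue): min(38, -5, -30) = -30
J (Blue): min(44, 9) = 9
K (Blue): min(-22, -25) = -25
C (Red): max(-30, 9, -25) = 9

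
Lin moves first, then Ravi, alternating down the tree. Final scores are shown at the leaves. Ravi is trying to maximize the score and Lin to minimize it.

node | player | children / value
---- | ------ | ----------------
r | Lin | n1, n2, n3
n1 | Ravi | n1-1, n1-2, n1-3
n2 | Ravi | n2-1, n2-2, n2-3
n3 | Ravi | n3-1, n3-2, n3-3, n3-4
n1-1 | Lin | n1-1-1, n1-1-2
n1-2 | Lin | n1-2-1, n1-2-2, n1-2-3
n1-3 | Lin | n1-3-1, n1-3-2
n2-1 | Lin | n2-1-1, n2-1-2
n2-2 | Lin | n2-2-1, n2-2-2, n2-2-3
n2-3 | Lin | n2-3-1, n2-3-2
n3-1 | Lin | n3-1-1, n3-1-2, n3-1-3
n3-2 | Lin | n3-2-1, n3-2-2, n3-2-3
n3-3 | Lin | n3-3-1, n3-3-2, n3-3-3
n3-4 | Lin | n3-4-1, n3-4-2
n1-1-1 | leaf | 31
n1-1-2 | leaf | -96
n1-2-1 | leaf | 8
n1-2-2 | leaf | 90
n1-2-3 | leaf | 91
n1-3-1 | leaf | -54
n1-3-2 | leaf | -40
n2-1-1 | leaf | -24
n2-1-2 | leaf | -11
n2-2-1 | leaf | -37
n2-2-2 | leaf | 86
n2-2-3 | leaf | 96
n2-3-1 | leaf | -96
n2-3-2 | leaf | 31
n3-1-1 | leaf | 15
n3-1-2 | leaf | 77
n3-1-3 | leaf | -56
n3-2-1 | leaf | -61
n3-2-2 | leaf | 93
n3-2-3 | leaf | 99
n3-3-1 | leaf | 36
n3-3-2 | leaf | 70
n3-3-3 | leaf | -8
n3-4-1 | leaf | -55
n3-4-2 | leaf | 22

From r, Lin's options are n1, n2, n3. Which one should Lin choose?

n1-1 (Lin): min(31, -96) = -96
n1-2 (Lin): min(8, 90, 91) = 8
n1-3 (Lin): min(-54, -40) = -54
n1 (Ravi): max(-96, 8, -54) = 8
n2-1 (Lin): min(-24, -11) = -24
n2-2 (Lin): min(-37, 86, 96) = -37
n2-3 (Lin): min(-96, 31) = -96
n2 (Ravi): max(-24, -37, -96) = -24
n3-1 (Lin): min(15, 77, -56) = -56
n3-2 (Lin): min(-61, 93, 99) = -61
n3-3 (Lin): min(36, 70, -8) = -8
n3-4 (Lin): min(-55, 22) = -55
n3 (Ravi): max(-56, -61, -8, -55) = -8
r (Lin): min(8, -24, -8) = -24
Lin at r wants the lowest of {n1=8, n2=-24, n3=-8}, so chooses n2.

n2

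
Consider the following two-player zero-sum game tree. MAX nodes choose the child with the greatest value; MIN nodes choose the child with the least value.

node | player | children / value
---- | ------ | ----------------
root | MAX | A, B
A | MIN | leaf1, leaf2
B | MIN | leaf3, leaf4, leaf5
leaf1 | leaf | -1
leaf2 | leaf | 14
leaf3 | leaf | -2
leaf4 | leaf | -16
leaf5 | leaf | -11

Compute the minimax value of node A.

-1

A (MIN): min(-1, 14) = -1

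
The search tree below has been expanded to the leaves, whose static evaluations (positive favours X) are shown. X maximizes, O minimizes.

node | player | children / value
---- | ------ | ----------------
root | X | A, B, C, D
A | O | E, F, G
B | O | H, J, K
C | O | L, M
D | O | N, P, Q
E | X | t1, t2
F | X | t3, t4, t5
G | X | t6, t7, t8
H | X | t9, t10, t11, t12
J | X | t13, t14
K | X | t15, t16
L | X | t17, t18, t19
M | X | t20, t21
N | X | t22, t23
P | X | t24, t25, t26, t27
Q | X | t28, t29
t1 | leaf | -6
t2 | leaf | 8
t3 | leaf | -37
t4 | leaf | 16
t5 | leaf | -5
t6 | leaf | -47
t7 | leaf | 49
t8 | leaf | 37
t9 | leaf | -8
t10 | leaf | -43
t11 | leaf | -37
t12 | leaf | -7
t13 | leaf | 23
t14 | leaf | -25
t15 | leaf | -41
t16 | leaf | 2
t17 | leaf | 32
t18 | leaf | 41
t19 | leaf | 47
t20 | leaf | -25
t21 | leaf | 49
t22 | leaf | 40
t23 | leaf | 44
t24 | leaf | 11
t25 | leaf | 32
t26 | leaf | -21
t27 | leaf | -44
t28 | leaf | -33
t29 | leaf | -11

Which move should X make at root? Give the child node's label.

E (X): max(-6, 8) = 8
F (X): max(-37, 16, -5) = 16
G (X): max(-47, 49, 37) = 49
A (O): min(8, 16, 49) = 8
H (X): max(-8, -43, -37, -7) = -7
J (X): max(23, -25) = 23
K (X): max(-41, 2) = 2
B (O): min(-7, 23, 2) = -7
L (X): max(32, 41, 47) = 47
M (X): max(-25, 49) = 49
C (O): min(47, 49) = 47
N (X): max(40, 44) = 44
P (X): max(11, 32, -21, -44) = 32
Q (X): max(-33, -11) = -11
D (O): min(44, 32, -11) = -11
root (X): max(8, -7, 47, -11) = 47
X at root wants the highest of {A=8, B=-7, C=47, D=-11}, so chooses C.

C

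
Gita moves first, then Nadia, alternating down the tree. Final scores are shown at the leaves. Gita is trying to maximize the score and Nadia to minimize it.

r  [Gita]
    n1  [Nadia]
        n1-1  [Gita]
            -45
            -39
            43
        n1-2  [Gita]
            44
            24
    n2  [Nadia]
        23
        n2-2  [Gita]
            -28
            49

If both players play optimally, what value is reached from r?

43

n1-1 (Gita): max(-45, -39, 43) = 43
n1-2 (Gita): max(44, 24) = 44
n1 (Nadia): min(43, 44) = 43
n2-2 (Gita): max(-28, 49) = 49
n2 (Nadia): min(23, 49) = 23
r (Gita): max(43, 23) = 43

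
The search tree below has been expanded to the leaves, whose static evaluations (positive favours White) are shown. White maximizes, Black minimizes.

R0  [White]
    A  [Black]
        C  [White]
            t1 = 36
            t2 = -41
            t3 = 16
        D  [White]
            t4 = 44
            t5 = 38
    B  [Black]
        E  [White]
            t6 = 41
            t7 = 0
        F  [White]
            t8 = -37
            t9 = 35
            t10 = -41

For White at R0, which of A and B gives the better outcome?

C (White): max(36, -41, 16) = 36
D (White): max(44, 38) = 44
A (Black): min(36, 44) = 36
E (White): max(41, 0) = 41
F (White): max(-37, 35, -41) = 35
B (Black): min(41, 35) = 35
White prefers the higher value; A=36, B=35. A is better since 36 > 35.

A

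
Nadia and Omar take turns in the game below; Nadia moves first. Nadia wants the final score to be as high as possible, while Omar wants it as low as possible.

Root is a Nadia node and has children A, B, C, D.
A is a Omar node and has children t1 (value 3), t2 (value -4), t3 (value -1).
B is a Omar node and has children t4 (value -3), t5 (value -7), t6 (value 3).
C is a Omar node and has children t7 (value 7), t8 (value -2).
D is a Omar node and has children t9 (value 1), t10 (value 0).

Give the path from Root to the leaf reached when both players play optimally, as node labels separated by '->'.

Root -> D -> t10

A (Omar): min(3, -4, -1) = -4
B (Omar): min(-3, -7, 3) = -7
C (Omar): min(7, -2) = -2
D (Omar): min(1, 0) = 0
Root (Nadia): max(-4, -7, -2, 0) = 0
At Root, Nadia picks D (highest: 0).
At D, Omar picks t10 (lowest: 0).
Terminal value 0.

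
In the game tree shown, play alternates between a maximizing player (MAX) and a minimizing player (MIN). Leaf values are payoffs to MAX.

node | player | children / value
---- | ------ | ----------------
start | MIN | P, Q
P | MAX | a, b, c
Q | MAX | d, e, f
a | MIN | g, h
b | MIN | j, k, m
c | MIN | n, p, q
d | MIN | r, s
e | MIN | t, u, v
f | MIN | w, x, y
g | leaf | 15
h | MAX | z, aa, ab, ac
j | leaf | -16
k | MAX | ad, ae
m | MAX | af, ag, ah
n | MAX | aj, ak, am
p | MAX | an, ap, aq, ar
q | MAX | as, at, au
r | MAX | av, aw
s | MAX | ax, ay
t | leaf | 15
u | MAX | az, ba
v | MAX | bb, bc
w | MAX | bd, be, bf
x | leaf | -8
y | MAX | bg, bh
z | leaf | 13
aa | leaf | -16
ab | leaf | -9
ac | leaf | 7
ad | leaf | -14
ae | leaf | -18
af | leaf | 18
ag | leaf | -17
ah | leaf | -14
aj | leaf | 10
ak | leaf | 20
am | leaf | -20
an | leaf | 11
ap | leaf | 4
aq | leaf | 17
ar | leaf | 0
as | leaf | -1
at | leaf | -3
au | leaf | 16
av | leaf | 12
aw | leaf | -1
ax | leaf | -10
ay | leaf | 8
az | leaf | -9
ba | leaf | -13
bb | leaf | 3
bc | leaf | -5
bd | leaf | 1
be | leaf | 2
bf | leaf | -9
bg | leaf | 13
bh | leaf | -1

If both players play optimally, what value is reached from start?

8

h (MAX): max(13, -16, -9, 7) = 13
a (MIN): min(15, 13) = 13
k (MAX): max(-14, -18) = -14
m (MAX): max(18, -17, -14) = 18
b (MIN): min(-16, -14, 18) = -16
n (MAX): max(10, 20, -20) = 20
p (MAX): max(11, 4, 17, 0) = 17
q (MAX): max(-1, -3, 16) = 16
c (MIN): min(20, 17, 16) = 16
P (MAX): max(13, -16, 16) = 16
r (MAX): max(12, -1) = 12
s (MAX): max(-10, 8) = 8
d (MIN): min(12, 8) = 8
u (MAX): max(-9, -13) = -9
v (MAX): max(3, -5) = 3
e (MIN): min(15, -9, 3) = -9
w (MAX): max(1, 2, -9) = 2
y (MAX): max(13, -1) = 13
f (MIN): min(2, -8, 13) = -8
Q (MAX): max(8, -9, -8) = 8
start (MIN): min(16, 8) = 8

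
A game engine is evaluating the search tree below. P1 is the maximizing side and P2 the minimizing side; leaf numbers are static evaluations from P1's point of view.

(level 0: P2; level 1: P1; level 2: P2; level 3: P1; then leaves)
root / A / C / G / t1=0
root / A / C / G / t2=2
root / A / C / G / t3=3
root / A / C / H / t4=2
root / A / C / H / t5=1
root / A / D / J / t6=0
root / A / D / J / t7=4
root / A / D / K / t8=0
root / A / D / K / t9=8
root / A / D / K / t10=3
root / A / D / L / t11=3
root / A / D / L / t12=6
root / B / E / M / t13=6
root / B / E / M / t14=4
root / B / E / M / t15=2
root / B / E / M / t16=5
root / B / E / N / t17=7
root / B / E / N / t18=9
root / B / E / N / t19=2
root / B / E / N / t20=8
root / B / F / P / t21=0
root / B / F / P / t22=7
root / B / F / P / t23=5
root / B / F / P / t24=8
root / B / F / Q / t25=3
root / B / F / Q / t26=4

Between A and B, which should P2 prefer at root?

A

G (P1): max(0, 2, 3) = 3
H (P1): max(2, 1) = 2
C (P2): min(3, 2) = 2
J (P1): max(0, 4) = 4
K (P1): max(0, 8, 3) = 8
L (P1): max(3, 6) = 6
D (P2): min(4, 8, 6) = 4
A (P1): max(2, 4) = 4
M (P1): max(6, 4, 2, 5) = 6
N (P1): max(7, 9, 2, 8) = 9
E (P2): min(6, 9) = 6
P (P1): max(0, 7, 5, 8) = 8
Q (P1): max(3, 4) = 4
F (P2): min(8, 4) = 4
B (P1): max(6, 4) = 6
P2 prefers the lower value; A=4, B=6. A is better since 4 < 6.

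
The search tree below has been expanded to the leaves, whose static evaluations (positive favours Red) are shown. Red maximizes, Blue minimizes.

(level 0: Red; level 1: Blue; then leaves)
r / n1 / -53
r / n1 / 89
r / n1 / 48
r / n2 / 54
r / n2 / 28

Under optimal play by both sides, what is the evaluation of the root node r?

28

n1 (Blue): min(-53, 89, 48) = -53
n2 (Blue): min(54, 28) = 28
r (Red): max(-53, 28) = 28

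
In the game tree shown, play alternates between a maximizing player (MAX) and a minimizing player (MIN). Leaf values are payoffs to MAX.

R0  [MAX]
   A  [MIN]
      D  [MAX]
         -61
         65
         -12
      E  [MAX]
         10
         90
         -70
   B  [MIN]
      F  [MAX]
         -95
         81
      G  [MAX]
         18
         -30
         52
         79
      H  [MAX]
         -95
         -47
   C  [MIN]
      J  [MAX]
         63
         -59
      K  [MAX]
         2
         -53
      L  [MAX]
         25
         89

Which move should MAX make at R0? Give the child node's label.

A

D (MAX): max(-61, 65, -12) = 65
E (MAX): max(10, 90, -70) = 90
A (MIN): min(65, 90) = 65
F (MAX): max(-95, 81) = 81
G (MAX): max(18, -30, 52, 79) = 79
H (MAX): max(-95, -47) = -47
B (MIN): min(81, 79, -47) = -47
J (MAX): max(63, -59) = 63
K (MAX): max(2, -53) = 2
L (MAX): max(25, 89) = 89
C (MIN): min(63, 2, 89) = 2
R0 (MAX): max(65, -47, 2) = 65
MAX at R0 wants the highest of {A=65, B=-47, C=2}, so chooses A.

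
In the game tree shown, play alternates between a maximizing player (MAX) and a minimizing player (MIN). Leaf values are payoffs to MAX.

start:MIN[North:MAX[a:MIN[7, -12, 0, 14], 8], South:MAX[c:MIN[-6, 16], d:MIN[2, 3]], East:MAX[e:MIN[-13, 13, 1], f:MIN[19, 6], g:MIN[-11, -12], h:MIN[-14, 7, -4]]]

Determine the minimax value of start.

2

a (MIN): min(7, -12, 0, 14) = -12
North (MAX): max(-12, 8) = 8
c (MIN): min(-6, 16) = -6
d (MIN): min(2, 3) = 2
South (MAX): max(-6, 2) = 2
e (MIN): min(-13, 13, 1) = -13
f (MIN): min(19, 6) = 6
g (MIN): min(-11, -12) = -12
h (MIN): min(-14, 7, -4) = -14
East (MAX): max(-13, 6, -12, -14) = 6
start (MIN): min(8, 2, 6) = 2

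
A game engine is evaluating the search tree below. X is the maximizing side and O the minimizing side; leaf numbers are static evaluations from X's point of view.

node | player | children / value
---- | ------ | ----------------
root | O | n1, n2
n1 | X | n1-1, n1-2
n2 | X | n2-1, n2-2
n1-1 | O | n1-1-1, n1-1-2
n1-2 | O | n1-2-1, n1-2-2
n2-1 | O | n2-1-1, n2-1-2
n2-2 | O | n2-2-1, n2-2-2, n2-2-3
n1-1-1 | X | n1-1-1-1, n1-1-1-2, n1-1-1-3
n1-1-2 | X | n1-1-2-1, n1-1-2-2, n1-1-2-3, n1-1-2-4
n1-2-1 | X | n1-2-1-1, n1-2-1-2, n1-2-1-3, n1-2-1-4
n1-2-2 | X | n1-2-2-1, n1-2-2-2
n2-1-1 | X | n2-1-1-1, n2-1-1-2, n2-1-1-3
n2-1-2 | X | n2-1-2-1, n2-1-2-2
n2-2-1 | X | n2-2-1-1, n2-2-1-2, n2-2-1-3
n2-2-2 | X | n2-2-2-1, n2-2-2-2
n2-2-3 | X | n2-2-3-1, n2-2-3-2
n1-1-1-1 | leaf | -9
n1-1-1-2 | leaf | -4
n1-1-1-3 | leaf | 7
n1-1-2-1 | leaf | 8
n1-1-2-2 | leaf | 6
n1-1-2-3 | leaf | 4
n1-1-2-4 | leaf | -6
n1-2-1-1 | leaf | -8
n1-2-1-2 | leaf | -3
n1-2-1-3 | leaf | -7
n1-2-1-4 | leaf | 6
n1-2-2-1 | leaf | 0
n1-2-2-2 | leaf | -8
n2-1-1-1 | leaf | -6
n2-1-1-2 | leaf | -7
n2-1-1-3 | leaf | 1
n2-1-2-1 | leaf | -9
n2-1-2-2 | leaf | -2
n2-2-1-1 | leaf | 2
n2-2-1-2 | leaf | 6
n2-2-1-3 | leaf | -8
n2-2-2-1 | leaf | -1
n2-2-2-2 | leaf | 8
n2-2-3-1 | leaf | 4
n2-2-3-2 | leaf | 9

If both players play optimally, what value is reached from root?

n1-1-1 (X): max(-9, -4, 7) = 7
n1-1-2 (X): max(8, 6, 4, -6) = 8
n1-1 (O): min(7, 8) = 7
n1-2-1 (X): max(-8, -3, -7, 6) = 6
n1-2-2 (X): max(0, -8) = 0
n1-2 (O): min(6, 0) = 0
n1 (X): max(7, 0) = 7
n2-1-1 (X): max(-6, -7, 1) = 1
n2-1-2 (X): max(-9, -2) = -2
n2-1 (O): min(1, -2) = -2
n2-2-1 (X): max(2, 6, -8) = 6
n2-2-2 (X): max(-1, 8) = 8
n2-2-3 (X): max(4, 9) = 9
n2-2 (O): min(6, 8, 9) = 6
n2 (X): max(-2, 6) = 6
root (O): min(7, 6) = 6

6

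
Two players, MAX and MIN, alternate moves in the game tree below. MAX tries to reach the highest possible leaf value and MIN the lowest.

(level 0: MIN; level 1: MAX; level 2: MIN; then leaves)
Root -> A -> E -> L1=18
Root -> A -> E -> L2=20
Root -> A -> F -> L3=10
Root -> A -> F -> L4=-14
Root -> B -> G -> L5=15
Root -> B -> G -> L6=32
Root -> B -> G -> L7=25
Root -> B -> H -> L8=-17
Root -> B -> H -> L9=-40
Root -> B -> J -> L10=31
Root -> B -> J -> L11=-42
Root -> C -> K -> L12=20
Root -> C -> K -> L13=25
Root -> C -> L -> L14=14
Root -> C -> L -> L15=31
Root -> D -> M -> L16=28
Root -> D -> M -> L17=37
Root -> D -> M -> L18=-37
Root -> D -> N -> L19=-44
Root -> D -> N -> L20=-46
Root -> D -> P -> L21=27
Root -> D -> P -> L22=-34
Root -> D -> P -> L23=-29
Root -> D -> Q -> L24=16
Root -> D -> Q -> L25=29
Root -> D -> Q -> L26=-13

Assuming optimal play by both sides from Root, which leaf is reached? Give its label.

L26

E (MIN): min(18, 20) = 18
F (MIN): min(10, -14) = -14
A (MAX): max(18, -14) = 18
G (MIN): min(15, 32, 25) = 15
H (MIN): min(-17, -40) = -40
J (MIN): min(31, -42) = -42
B (MAX): max(15, -40, -42) = 15
K (MIN): min(20, 25) = 20
L (MIN): min(14, 31) = 14
C (MAX): max(20, 14) = 20
M (MIN): min(28, 37, -37) = -37
N (MIN): min(-44, -46) = -46
P (MIN): min(27, -34, -29) = -34
Q (MIN): min(16, 29, -13) = -13
D (MAX): max(-37, -46, -34, -13) = -13
Root (MIN): min(18, 15, 20, -13) = -13
At Root, MIN picks D (lowest: -13).
At D, MAX picks Q (highest: -13).
At Q, MIN picks L26 (lowest: -13).
Terminal value -13.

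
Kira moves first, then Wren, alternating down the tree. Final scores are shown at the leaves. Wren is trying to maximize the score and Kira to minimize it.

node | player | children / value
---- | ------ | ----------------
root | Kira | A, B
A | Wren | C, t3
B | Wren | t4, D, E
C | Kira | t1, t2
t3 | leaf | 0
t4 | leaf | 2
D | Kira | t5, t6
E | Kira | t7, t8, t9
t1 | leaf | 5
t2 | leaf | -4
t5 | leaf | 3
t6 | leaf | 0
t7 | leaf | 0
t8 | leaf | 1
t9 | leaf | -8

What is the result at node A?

0

C (Kira): min(5, -4) = -4
A (Wren): max(-4, 0) = 0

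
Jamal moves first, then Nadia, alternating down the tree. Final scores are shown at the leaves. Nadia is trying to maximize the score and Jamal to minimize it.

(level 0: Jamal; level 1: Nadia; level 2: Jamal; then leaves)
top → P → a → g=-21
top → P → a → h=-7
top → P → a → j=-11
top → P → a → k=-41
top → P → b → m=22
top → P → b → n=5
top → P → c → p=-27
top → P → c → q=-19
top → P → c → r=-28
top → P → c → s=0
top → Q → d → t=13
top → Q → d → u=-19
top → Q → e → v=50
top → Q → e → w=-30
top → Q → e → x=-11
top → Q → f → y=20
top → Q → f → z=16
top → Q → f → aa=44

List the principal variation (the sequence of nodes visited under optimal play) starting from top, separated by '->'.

top -> P -> b -> n

a (Jamal): min(-21, -7, -11, -41) = -41
b (Jamal): min(22, 5) = 5
c (Jamal): min(-27, -19, -28, 0) = -28
P (Nadia): max(-41, 5, -28) = 5
d (Jamal): min(13, -19) = -19
e (Jamal): min(50, -30, -11) = -30
f (Jamal): min(20, 16, 44) = 16
Q (Nadia): max(-19, -30, 16) = 16
top (Jamal): min(5, 16) = 5
At top, Jamal picks P (lowest: 5).
At P, Nadia picks b (highest: 5).
At b, Jamal picks n (lowest: 5).
Terminal value 5.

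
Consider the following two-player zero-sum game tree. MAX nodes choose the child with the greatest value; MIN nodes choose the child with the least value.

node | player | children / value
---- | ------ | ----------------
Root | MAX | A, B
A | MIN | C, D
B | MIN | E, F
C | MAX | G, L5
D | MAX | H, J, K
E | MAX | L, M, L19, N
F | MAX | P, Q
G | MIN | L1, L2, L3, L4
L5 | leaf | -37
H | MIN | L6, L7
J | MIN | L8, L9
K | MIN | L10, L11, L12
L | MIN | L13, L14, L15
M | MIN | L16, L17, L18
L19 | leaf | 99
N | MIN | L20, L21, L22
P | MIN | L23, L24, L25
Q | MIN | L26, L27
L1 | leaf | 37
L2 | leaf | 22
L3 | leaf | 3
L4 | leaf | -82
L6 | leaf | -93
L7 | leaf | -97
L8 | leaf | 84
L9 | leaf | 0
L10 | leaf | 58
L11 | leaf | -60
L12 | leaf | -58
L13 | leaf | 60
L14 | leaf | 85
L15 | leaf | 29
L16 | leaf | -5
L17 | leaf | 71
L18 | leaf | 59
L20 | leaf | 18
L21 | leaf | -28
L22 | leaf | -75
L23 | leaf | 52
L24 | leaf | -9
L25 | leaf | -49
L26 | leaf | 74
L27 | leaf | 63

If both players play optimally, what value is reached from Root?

G (MIN): min(37, 22, 3, -82) = -82
C (MAX): max(-82, -37) = -37
H (MIN): min(-93, -97) = -97
J (MIN): min(84, 0) = 0
K (MIN): min(58, -60, -58) = -60
D (MAX): max(-97, 0, -60) = 0
A (MIN): min(-37, 0) = -37
L (MIN): min(60, 85, 29) = 29
M (MIN): min(-5, 71, 59) = -5
N (MIN): min(18, -28, -75) = -75
E (MAX): max(29, -5, 99, -75) = 99
P (MIN): min(52, -9, -49) = -49
Q (MIN): min(74, 63) = 63
F (MAX): max(-49, 63) = 63
B (MIN): min(99, 63) = 63
Root (MAX): max(-37, 63) = 63

63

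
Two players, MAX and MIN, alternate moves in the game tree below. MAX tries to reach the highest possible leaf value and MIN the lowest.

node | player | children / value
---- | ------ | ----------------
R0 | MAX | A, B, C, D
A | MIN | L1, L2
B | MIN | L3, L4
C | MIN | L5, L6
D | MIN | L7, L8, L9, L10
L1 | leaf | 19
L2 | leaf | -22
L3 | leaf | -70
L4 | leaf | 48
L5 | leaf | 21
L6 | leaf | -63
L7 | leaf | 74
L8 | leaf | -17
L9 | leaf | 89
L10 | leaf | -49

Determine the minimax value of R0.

-22

A (MIN): min(19, -22) = -22
B (MIN): min(-70, 48) = -70
C (MIN): min(21, -63) = -63
D (MIN): min(74, -17, 89, -49) = -49
R0 (MAX): max(-22, -70, -63, -49) = -22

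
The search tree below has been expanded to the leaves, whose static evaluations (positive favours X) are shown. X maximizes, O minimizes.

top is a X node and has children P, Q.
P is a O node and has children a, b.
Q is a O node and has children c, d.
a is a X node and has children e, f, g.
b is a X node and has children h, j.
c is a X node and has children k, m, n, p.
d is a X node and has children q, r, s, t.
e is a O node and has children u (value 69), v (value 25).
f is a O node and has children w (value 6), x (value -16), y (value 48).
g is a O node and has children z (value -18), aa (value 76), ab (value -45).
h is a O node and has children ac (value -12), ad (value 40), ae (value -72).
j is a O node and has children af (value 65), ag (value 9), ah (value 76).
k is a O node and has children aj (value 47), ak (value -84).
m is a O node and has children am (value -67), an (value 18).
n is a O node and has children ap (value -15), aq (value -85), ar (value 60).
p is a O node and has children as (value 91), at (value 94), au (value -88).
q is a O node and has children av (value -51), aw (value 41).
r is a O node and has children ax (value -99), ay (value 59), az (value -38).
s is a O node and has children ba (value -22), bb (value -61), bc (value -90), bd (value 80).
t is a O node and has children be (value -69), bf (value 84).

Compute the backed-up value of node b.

h (O): min(-12, 40, -72) = -72
j (O): min(65, 9, 76) = 9
b (X): max(-72, 9) = 9

9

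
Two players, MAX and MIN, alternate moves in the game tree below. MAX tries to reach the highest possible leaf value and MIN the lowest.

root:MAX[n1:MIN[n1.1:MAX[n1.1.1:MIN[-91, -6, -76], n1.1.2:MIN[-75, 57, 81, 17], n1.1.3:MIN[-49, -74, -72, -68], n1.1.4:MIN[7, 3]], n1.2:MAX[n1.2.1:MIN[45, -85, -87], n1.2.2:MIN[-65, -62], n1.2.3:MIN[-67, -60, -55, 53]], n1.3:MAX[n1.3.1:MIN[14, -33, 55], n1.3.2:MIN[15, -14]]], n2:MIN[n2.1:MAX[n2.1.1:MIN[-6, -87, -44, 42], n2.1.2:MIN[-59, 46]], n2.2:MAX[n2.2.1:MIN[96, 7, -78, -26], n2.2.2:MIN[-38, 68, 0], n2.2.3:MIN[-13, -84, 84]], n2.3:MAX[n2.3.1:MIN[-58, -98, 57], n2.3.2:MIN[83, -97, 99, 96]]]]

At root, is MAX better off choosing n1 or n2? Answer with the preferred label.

n1

n1.1.1 (MIN): min(-91, -6, -76) = -91
n1.1.2 (MIN): min(-75, 57, 81, 17) = -75
n1.1.3 (MIN): min(-49, -74, -72, -68) = -74
n1.1.4 (MIN): min(7, 3) = 3
n1.1 (MAX): max(-91, -75, -74, 3) = 3
n1.2.1 (MIN): min(45, -85, -87) = -87
n1.2.2 (MIN): min(-65, -62) = -65
n1.2.3 (MIN): min(-67, -60, -55, 53) = -67
n1.2 (MAX): max(-87, -65, -67) = -65
n1.3.1 (MIN): min(14, -33, 55) = -33
n1.3.2 (MIN): min(15, -14) = -14
n1.3 (MAX): max(-33, -14) = -14
n1 (MIN): min(3, -65, -14) = -65
n2.1.1 (MIN): min(-6, -87, -44, 42) = -87
n2.1.2 (MIN): min(-59, 46) = -59
n2.1 (MAX): max(-87, -59) = -59
n2.2.1 (MIN): min(96, 7, -78, -26) = -78
n2.2.2 (MIN): min(-38, 68, 0) = -38
n2.2.3 (MIN): min(-13, -84, 84) = -84
n2.2 (MAX): max(-78, -38, -84) = -38
n2.3.1 (MIN): min(-58, -98, 57) = -98
n2.3.2 (MIN): min(83, -97, 99, 96) = -97
n2.3 (MAX): max(-98, -97) = -97
n2 (MIN): min(-59, -38, -97) = -97
MAX prefers the higher value; n1=-65, n2=-97. n1 is better since -65 > -97.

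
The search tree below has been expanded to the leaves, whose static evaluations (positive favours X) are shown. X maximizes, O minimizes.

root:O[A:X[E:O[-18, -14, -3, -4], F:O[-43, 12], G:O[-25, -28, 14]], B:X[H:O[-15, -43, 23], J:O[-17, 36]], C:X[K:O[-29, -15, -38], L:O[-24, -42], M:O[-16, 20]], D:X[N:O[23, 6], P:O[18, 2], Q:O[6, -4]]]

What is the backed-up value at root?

E (O): min(-18, -14, -3, -4) = -18
F (O): min(-43, 12) = -43
G (O): min(-25, -28, 14) = -28
A (X): max(-18, -43, -28) = -18
H (O): min(-15, -43, 23) = -43
J (O): min(-17, 36) = -17
B (X): max(-43, -17) = -17
K (O): min(-29, -15, -38) = -38
L (O): min(-24, -42) = -42
M (O): min(-16, 20) = -16
C (X): max(-38, -42, -16) = -16
N (O): min(23, 6) = 6
P (O): min(18, 2) = 2
Q (O): min(6, -4) = -4
D (X): max(6, 2, -4) = 6
root (O): min(-18, -17, -16, 6) = -18

-18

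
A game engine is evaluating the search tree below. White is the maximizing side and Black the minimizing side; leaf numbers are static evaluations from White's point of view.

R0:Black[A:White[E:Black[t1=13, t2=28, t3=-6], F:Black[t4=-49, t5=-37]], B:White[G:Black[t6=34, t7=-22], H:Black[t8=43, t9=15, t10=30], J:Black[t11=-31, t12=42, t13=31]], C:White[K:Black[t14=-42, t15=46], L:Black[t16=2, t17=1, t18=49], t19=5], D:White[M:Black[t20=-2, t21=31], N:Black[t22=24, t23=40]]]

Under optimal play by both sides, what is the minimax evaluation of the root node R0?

E (Black): min(13, 28, -6) = -6
F (Black): min(-49, -37) = -49
A (White): max(-6, -49) = -6
G (Black): min(34, -22) = -22
H (Black): min(43, 15, 30) = 15
J (Black): min(-31, 42, 31) = -31
B (White): max(-22, 15, -31) = 15
K (Black): min(-42, 46) = -42
L (Black): min(2, 1, 49) = 1
C (White): max(-42, 1, 5) = 5
M (Black): min(-2, 31) = -2
N (Black): min(24, 40) = 24
D (White): max(-2, 24) = 24
R0 (Black): min(-6, 15, 5, 24) = -6

-6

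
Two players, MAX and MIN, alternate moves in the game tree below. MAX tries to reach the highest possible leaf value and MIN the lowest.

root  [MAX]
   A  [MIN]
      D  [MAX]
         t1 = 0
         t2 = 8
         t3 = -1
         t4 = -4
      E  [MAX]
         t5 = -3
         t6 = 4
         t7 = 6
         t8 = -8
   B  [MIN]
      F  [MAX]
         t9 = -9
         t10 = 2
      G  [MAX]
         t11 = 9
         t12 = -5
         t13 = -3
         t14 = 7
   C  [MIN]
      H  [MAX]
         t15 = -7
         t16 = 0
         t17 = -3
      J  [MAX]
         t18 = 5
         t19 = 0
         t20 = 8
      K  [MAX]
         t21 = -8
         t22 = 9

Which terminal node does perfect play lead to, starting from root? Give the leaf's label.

t7

D (MAX): max(0, 8, -1, -4) = 8
E (MAX): max(-3, 4, 6, -8) = 6
A (MIN): min(8, 6) = 6
F (MAX): max(-9, 2) = 2
G (MAX): max(9, -5, -3, 7) = 9
B (MIN): min(2, 9) = 2
H (MAX): max(-7, 0, -3) = 0
J (MAX): max(5, 0, 8) = 8
K (MAX): max(-8, 9) = 9
C (MIN): min(0, 8, 9) = 0
root (MAX): max(6, 2, 0) = 6
At root, MAX picks A (highest: 6).
At A, MIN picks E (lowest: 6).
At E, MAX picks t7 (highest: 6).
Terminal value 6.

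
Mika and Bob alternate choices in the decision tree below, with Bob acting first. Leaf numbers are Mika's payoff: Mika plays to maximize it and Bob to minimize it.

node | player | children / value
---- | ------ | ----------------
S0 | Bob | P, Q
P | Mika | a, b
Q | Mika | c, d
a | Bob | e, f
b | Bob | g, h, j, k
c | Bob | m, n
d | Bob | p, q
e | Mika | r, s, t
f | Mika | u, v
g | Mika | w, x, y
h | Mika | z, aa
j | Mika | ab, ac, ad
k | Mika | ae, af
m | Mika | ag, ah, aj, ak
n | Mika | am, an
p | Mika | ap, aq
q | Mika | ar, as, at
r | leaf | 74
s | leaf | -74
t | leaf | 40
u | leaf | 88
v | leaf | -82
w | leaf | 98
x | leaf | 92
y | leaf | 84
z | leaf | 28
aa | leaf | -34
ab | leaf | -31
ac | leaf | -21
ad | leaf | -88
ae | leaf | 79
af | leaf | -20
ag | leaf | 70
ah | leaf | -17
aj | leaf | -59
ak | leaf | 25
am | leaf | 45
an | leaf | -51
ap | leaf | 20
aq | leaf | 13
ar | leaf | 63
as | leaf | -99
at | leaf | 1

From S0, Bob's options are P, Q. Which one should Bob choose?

e (Mika): max(74, -74, 40) = 74
f (Mika): max(88, -82) = 88
a (Bob): min(74, 88) = 74
g (Mika): max(98, 92, 84) = 98
h (Mika): max(28, -34) = 28
j (Mika): max(-31, -21, -88) = -21
k (Mika): max(79, -20) = 79
b (Bob): min(98, 28, -21, 79) = -21
P (Mika): max(74, -21) = 74
m (Mika): max(70, -17, -59, 25) = 70
n (Mika): max(45, -51) = 45
c (Bob): min(70, 45) = 45
p (Mika): max(20, 13) = 20
q (Mika): max(63, -99, 1) = 63
d (Bob): min(20, 63) = 20
Q (Mika): max(45, 20) = 45
S0 (Bob): min(74, 45) = 45
Bob at S0 wants the lowest of {P=74, Q=45}, so chooses Q.

Q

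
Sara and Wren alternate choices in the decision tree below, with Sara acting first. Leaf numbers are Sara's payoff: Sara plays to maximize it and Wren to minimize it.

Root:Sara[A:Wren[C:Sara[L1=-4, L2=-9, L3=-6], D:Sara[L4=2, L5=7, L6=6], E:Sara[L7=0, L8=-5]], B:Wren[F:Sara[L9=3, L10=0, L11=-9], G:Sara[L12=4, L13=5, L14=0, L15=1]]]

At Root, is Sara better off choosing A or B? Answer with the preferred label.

B

C (Sara): max(-4, -9, -6) = -4
D (Sara): max(2, 7, 6) = 7
E (Sara): max(0, -5) = 0
A (Wren): min(-4, 7, 0) = -4
F (Sara): max(3, 0, -9) = 3
G (Sara): max(4, 5, 0, 1) = 5
B (Wren): min(3, 5) = 3
Sara prefers the higher value; A=-4, B=3. B is better since 3 > -4.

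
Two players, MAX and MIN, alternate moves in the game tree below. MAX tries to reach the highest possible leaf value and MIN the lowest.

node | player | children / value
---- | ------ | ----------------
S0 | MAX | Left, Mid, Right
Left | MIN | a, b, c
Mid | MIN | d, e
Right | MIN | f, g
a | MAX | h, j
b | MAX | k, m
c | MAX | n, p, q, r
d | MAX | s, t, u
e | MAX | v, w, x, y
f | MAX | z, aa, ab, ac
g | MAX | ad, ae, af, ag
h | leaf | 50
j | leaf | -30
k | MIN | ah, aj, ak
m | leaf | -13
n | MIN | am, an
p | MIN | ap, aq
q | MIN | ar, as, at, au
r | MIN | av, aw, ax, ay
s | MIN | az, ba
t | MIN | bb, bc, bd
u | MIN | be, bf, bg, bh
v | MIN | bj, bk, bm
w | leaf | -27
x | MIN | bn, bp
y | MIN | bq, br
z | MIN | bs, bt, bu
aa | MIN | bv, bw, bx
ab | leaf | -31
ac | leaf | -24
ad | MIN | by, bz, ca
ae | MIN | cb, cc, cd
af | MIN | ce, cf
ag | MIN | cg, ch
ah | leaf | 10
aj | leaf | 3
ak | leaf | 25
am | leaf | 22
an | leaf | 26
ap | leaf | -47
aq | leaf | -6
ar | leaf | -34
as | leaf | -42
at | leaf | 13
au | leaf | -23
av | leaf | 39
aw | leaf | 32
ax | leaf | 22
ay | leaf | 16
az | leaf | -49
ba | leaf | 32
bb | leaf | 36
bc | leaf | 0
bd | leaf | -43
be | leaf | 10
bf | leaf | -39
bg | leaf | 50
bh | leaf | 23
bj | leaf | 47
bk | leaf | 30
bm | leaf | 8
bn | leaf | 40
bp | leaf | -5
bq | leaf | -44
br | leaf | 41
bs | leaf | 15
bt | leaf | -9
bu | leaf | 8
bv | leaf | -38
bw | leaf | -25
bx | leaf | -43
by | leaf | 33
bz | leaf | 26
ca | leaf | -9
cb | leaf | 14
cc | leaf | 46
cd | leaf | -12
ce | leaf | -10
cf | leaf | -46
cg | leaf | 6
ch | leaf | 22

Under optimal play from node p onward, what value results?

p (MIN): min(-47, -6) = -47

-47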